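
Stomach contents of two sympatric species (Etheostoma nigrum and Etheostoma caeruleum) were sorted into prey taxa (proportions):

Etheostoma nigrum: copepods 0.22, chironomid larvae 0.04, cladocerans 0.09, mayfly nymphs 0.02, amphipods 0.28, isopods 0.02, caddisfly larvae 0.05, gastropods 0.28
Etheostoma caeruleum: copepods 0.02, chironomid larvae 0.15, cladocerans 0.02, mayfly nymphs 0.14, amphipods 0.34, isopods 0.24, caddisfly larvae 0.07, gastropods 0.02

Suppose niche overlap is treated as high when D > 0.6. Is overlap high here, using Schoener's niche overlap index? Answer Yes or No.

Σ|p₁ᵢ − p₂ᵢ| = 0.20 + 0.11 + 0.07 + 0.12 + 0.06 + 0.22 + 0.02 + 0.26 = 1.06
D = 1 − ½ × 1.06 = 1 − 0.530 = 0.4700
D = 0.4700 < 0.6 → No.

No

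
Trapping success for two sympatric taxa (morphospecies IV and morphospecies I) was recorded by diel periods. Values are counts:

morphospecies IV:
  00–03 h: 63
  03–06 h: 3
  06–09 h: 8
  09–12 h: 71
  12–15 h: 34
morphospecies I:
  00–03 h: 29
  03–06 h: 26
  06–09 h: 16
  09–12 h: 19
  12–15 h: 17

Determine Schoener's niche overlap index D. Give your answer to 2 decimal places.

0.67

Proportions for morphospecies IV (n=179): 63/179=0.3520, 3/179=0.0168, 8/179=0.0447, 71/179=0.3966, 34/179=0.1899
Proportions for morphospecies I (n=107): 29/107=0.2710, 26/107=0.2430, 16/107=0.1495, 19/107=0.1776, 17/107=0.1589
Σ|p₁ᵢ − p₂ᵢ| = 0.0810 + 0.2262 + 0.1048 + 0.2190 + 0.0310 = 0.6620
D = 1 − ½ × 0.6620 = 1 − 0.33100 = 0.66900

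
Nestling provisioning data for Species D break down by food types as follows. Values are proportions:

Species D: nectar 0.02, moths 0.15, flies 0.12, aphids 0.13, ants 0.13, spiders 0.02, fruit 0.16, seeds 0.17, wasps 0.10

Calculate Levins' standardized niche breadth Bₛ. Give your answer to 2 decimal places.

0.79

Σpᵢ² = 0.02² + 0.15² + 0.12² + 0.13² + 0.13² + 0.02² + 0.16² + 0.17² + 0.10² = 0.0004 + 0.0225 + 0.0144 + 0.0169 + 0.0169 + 0.0004 + 0.0256 + 0.0289 + 0.0100 = 0.1360
B = 1 / 0.1360 = 7.3529
Bₛ = (B − 1)/(n − 1) = (7.3529 − 1)/(9 − 1) = 6.3529/8 = 0.7941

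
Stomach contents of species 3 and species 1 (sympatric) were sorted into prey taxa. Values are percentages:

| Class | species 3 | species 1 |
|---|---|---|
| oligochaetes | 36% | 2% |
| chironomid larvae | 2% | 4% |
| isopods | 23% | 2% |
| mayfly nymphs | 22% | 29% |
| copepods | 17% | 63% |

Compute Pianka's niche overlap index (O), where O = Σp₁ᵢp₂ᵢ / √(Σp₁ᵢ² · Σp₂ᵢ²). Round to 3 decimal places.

0.517

Convert percentages to proportions (divide by 100).
Σ p₁ᵢp₂ᵢ = 0.0072 + 0.0008 + 0.0046 + 0.0638 + 0.1071 = 0.1835
Σp_1ᵢ² = 0.36² + 0.02² + 0.23² + 0.22² + 0.17² = 0.1296 + 0.0004 + 0.0529 + 0.0484 + 0.0289 = 0.2602
Σp_2ᵢ² = 0.02² + 0.04² + 0.02² + 0.29² + 0.63² = 0.0004 + 0.0016 + 0.0004 + 0.0841 + 0.3969 = 0.4834
O = 0.1835 / √(0.2602 × 0.4834) = 0.1835 / 0.354656 = 0.51740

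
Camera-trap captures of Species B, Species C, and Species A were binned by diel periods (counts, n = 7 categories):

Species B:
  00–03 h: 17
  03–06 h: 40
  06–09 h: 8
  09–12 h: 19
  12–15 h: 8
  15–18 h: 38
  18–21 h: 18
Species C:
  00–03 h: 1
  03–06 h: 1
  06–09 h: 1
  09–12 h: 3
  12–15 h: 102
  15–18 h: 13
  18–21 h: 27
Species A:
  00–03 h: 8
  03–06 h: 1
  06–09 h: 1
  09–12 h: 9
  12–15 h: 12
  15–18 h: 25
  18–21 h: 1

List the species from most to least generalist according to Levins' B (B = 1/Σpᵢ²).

Species B > Species A > Species C

Proportions for Species B (n=148): 17/148=0.1149, 40/148=0.2703, 8/148=0.0541, 19/148=0.1284, 8/148=0.0541, 38/148=0.2568, 18/148=0.1216
Proportions for Species C (n=148): 1/148=0.0068, 1/148=0.0068, 1/148=0.0068, 3/148=0.0203, 102/148=0.6892, 13/148=0.0878, 27/148=0.1824
Proportions for Species A (n=57): 8/57=0.1404, 1/57=0.0175, 1/57=0.0175, 9/57=0.1579, 12/57=0.2105, 25/57=0.4386, 1/57=0.0175
Σp_Bᵢ² = 0.1149² + 0.2703² + 0.0541² + 0.1284² + 0.0541² + 0.2568² + 0.1216² = 0.013202 + 0.073062 + 0.002927 + 0.016487 + 0.002927 + 0.065946 + 0.014787 = 0.189338
B_B = 1 / 0.189338 = 5.2816
Σp_Cᵢ² = 0.0068² + 0.0068² + 0.0068² + 0.0203² + 0.6892² + 0.0878² + 0.1824² = 0.000046 + 0.000046 + 0.000046 + 0.000412 + 0.474997 + 0.007709 + 0.033270 = 0.516526
B_C = 1 / 0.516526 = 1.9360
Σp_Aᵢ² = 0.1404² + 0.0175² + 0.0175² + 0.1579² + 0.2105² + 0.4386² + 0.0175² = 0.019712 + 0.000306 + 0.000306 + 0.024932 + 0.044310 + 0.192370 + 0.000306 = 0.282242
B_A = 1 / 0.282242 = 3.5431
Ranking by B (broadest → narrowest): Species B (5.28) > Species A (3.54) > Species C (1.94)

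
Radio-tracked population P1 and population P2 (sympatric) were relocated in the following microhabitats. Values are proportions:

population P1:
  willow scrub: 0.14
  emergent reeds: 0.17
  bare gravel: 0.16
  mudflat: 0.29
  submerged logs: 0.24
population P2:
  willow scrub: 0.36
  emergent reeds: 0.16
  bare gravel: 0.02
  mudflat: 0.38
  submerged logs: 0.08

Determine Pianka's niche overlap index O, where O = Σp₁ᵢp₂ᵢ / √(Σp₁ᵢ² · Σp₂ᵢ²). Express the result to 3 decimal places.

0.817

Σ p₁ᵢp₂ᵢ = 0.0504 + 0.0272 + 0.0032 + 0.1102 + 0.0192 = 0.2102
Σp_1ᵢ² = 0.14² + 0.17² + 0.16² + 0.29² + 0.24² = 0.0196 + 0.0289 + 0.0256 + 0.0841 + 0.0576 = 0.2158
Σp_2ᵢ² = 0.36² + 0.16² + 0.02² + 0.38² + 0.08² = 0.1296 + 0.0256 + 0.0004 + 0.1444 + 0.0064 = 0.3064
O = 0.2102 / √(0.2158 × 0.3064) = 0.2102 / 0.257140 = 0.81745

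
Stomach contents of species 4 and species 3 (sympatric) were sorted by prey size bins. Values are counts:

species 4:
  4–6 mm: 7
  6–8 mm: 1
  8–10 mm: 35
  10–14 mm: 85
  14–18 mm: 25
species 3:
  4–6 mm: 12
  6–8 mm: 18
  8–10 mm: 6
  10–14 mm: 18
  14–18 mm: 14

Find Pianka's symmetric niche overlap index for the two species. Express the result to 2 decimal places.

Proportions for species 4 (n=153): 7/153=0.0458, 1/153=0.0065, 35/153=0.2288, 85/153=0.5556, 25/153=0.1634
Proportions for species 3 (n=68): 12/68=0.1765, 18/68=0.2647, 6/68=0.0882, 18/68=0.2647, 14/68=0.2059
Σ p₁ᵢp₂ᵢ = 0.008084 + 0.001721 + 0.020180 + 0.147067 + 0.033644 = 0.210696
Σp_1ᵢ² = 0.0458² + 0.0065² + 0.2288² + 0.5556² + 0.1634² = 0.002098 + 0.000042 + 0.052349 + 0.308691 + 0.026700 = 0.389880
Σp_2ᵢ² = 0.1765² + 0.2647² + 0.0882² + 0.2647² + 0.2059² = 0.031152 + 0.070066 + 0.007779 + 0.070066 + 0.042395 = 0.221458
O = 0.210696 / √(0.389880 × 0.221458) = 0.210696 / 0.2938402 = 0.7170

0.72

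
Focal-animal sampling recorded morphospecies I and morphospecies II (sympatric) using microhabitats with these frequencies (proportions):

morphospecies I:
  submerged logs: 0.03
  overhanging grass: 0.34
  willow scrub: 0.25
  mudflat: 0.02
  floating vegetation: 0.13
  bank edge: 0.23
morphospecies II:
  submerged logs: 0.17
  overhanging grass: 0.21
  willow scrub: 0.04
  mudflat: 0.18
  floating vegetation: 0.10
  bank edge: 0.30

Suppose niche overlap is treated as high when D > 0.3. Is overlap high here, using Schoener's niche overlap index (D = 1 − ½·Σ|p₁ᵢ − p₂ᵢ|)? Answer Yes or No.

Σ|p₁ᵢ − p₂ᵢ| = 0.14 + 0.13 + 0.21 + 0.16 + 0.03 + 0.07 = 0.74
D = 1 − ½ × 0.74 = 1 − 0.370 = 0.6300
D = 0.6300 > 0.3 → Yes.

Yes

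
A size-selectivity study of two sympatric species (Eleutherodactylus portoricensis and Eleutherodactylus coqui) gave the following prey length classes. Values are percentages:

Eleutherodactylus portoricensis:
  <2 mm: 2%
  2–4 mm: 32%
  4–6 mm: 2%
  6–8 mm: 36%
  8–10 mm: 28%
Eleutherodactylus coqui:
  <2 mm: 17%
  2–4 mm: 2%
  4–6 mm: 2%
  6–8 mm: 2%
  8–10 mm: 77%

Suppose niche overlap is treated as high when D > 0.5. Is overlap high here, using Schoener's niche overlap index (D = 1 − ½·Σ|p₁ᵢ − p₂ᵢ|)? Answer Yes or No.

No

Convert percentages to proportions (divide by 100).
Σ|p₁ᵢ − p₂ᵢ| = 0.15 + 0.30 + 0.00 + 0.34 + 0.49 = 1.28
D = 1 − ½ × 1.28 = 1 − 0.640 = 0.3600
D = 0.3600 < 0.5 → No.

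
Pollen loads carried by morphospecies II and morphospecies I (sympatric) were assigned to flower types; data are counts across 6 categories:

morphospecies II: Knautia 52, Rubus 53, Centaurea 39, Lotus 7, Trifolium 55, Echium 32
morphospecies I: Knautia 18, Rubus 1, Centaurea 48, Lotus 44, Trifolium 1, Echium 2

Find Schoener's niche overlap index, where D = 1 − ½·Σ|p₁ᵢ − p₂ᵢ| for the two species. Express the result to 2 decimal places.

Proportions for morphospecies II (n=238): 52/238=0.2185, 53/238=0.2227, 39/238=0.1639, 7/238=0.0294, 55/238=0.2311, 32/238=0.1345
Proportions for morphospecies I (n=114): 18/114=0.1579, 1/114=0.0088, 48/114=0.4211, 44/114=0.3860, 1/114=0.0088, 2/114=0.0175
Σ|p₁ᵢ − p₂ᵢ| = 0.0606 + 0.2139 + 0.2572 + 0.3566 + 0.2223 + 0.1170 = 1.2276
D = 1 − ½ × 1.2276 = 1 − 0.61380 = 0.38620

0.39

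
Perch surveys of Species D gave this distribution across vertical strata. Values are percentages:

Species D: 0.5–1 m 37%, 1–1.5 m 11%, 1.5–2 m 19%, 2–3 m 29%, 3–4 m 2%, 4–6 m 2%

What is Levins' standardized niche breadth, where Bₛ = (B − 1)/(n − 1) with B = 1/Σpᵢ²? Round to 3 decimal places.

0.541

Convert percentages to proportions (divide by 100).
Σpᵢ² = 0.37² + 0.11² + 0.19² + 0.29² + 0.02² + 0.02² = 0.1369 + 0.0121 + 0.0361 + 0.0841 + 0.0004 + 0.0004 = 0.2700
B = 1 / 0.2700 = 3.70370
Bₛ = (B − 1)/(n − 1) = (3.70370 − 1)/(6 − 1) = 2.70370/5 = 0.54074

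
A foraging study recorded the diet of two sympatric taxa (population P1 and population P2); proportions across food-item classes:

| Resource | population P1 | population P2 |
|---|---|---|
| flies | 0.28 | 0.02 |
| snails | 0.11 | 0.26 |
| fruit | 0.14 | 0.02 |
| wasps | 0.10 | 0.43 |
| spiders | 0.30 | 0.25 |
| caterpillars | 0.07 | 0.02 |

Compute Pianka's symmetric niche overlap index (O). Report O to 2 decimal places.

0.60

Σ p₁ᵢp₂ᵢ = 0.0056 + 0.0286 + 0.0028 + 0.0430 + 0.0750 + 0.0014 = 0.1564
Σp_1ᵢ² = 0.28² + 0.11² + 0.14² + 0.10² + 0.30² + 0.07² = 0.0784 + 0.0121 + 0.0196 + 0.0100 + 0.0900 + 0.0049 = 0.2150
Σp_2ᵢ² = 0.02² + 0.26² + 0.02² + 0.43² + 0.25² + 0.02² = 0.0004 + 0.0676 + 0.0004 + 0.1849 + 0.0625 + 0.0004 = 0.3162
O = 0.1564 / √(0.2150 × 0.3162) = 0.1564 / 0.26074 = 0.5998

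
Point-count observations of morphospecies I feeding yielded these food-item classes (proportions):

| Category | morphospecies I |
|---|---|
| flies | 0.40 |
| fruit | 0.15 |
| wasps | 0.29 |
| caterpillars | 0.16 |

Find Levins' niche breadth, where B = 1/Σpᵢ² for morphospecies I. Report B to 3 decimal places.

3.422

Σpᵢ² = 0.40² + 0.15² + 0.29² + 0.16² = 0.1600 + 0.0225 + 0.0841 + 0.0256 = 0.2922
B = 1 / 0.2922 = 3.42231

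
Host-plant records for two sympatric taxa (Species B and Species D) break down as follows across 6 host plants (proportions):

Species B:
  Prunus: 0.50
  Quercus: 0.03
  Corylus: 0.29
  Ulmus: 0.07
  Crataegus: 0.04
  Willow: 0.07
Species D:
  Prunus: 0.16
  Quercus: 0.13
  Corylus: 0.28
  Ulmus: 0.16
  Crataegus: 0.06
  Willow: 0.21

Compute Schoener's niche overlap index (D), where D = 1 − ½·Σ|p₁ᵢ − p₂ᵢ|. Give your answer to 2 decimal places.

0.65

Σ|p₁ᵢ − p₂ᵢ| = 0.34 + 0.10 + 0.01 + 0.09 + 0.02 + 0.14 = 0.70
D = 1 − ½ × 0.70 = 1 − 0.350 = 0.6500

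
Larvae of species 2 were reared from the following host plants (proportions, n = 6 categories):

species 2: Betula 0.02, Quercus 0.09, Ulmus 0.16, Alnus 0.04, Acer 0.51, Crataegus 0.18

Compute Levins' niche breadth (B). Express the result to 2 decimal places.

3.05

Σpᵢ² = 0.02² + 0.09² + 0.16² + 0.04² + 0.51² + 0.18² = 0.0004 + 0.0081 + 0.0256 + 0.0016 + 0.2601 + 0.0324 = 0.3282
B = 1 / 0.3282 = 3.0469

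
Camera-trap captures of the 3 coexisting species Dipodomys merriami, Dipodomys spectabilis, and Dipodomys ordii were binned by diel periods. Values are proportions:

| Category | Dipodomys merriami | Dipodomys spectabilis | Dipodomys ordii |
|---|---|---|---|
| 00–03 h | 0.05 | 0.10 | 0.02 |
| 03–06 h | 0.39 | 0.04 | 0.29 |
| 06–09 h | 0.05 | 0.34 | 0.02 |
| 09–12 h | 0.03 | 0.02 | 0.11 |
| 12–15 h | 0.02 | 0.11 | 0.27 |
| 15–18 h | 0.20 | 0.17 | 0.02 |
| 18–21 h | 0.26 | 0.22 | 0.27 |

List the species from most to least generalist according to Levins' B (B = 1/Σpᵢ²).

Dipodomys spectabilis > Dipodomys ordii > Dipodomys merriami

Σp_merrᵢ² = 0.05² + 0.39² + 0.05² + 0.03² + 0.02² + 0.20² + 0.26² = 0.0025 + 0.1521 + 0.0025 + 0.0009 + 0.0004 + 0.0400 + 0.0676 = 0.2660
B_merr = 1 / 0.2660 = 3.7594
Σp_specᵢ² = 0.10² + 0.04² + 0.34² + 0.02² + 0.11² + 0.17² + 0.22² = 0.0100 + 0.0016 + 0.1156 + 0.0004 + 0.0121 + 0.0289 + 0.0484 = 0.2170
B_spec = 1 / 0.2170 = 4.6083
Σp_ordiᵢ² = 0.02² + 0.29² + 0.02² + 0.11² + 0.27² + 0.02² + 0.27² = 0.0004 + 0.0841 + 0.0004 + 0.0121 + 0.0729 + 0.0004 + 0.0729 = 0.2432
B_ordi = 1 / 0.2432 = 4.1118
Ranking by B (broadest → narrowest): Dipodomys spectabilis (4.61) > Dipodomys ordii (4.11) > Dipodomys merriami (3.76)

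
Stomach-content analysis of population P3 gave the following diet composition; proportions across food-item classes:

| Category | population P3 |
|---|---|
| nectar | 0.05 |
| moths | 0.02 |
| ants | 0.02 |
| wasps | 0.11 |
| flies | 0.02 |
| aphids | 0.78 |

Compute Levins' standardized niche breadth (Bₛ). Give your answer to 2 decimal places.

0.12

Σpᵢ² = 0.05² + 0.02² + 0.02² + 0.11² + 0.02² + 0.78² = 0.0025 + 0.0004 + 0.0004 + 0.0121 + 0.0004 + 0.6084 = 0.6242
B = 1 / 0.6242 = 1.6021
Bₛ = (B − 1)/(n − 1) = (1.6021 − 1)/(6 − 1) = 0.6021/5 = 0.1204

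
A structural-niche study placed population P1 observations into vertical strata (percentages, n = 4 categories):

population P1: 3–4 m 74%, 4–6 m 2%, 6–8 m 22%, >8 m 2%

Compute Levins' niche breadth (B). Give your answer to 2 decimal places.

Convert percentages to proportions (divide by 100).
Σpᵢ² = 0.74² + 0.02² + 0.22² + 0.02² = 0.5476 + 0.0004 + 0.0484 + 0.0004 = 0.5968
B = 1 / 0.5968 = 1.6756

1.68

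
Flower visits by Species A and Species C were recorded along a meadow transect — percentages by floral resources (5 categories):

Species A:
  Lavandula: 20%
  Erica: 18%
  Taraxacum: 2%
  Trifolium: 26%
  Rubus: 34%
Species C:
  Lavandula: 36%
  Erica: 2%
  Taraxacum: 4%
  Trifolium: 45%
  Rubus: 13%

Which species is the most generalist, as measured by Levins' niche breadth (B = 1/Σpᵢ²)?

Species A

Convert percentages to proportions (divide by 100).
Σp_Aᵢ² = 0.20² + 0.18² + 0.02² + 0.26² + 0.34² = 0.0400 + 0.0324 + 0.0004 + 0.0676 + 0.1156 = 0.2560
B_A = 1 / 0.2560 = 3.9063
Σp_Cᵢ² = 0.36² + 0.02² + 0.04² + 0.45² + 0.13² = 0.1296 + 0.0004 + 0.0016 + 0.2025 + 0.0169 = 0.3510
B_C = 1 / 0.3510 = 2.8490
Highest B → broadest niche (most generalist): Species A (B = 3.91).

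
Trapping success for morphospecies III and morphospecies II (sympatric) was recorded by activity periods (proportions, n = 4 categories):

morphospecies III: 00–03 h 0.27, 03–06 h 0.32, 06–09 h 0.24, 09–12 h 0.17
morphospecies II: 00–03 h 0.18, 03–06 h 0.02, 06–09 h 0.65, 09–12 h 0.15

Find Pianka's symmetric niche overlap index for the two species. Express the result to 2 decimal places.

Σ p₁ᵢp₂ᵢ = 0.0486 + 0.0064 + 0.1560 + 0.0255 = 0.2365
Σp_1ᵢ² = 0.27² + 0.32² + 0.24² + 0.17² = 0.0729 + 0.1024 + 0.0576 + 0.0289 = 0.2618
Σp_2ᵢ² = 0.18² + 0.02² + 0.65² + 0.15² = 0.0324 + 0.0004 + 0.4225 + 0.0225 = 0.4778
O = 0.2365 / √(0.2618 × 0.4778) = 0.2365 / 0.35368 = 0.6687

0.67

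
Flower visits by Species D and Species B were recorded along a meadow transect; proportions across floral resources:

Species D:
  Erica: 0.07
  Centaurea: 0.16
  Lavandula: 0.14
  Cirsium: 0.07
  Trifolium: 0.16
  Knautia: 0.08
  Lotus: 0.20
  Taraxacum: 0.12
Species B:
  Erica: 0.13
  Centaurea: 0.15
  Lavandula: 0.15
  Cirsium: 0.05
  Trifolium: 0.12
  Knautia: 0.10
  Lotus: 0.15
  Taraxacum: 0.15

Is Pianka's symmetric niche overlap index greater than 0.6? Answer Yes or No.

Σ p₁ᵢp₂ᵢ = 0.0091 + 0.0240 + 0.0210 + 0.0035 + 0.0192 + 0.0080 + 0.0300 + 0.0180 = 0.1328
Σp_1ᵢ² = 0.07² + 0.16² + 0.14² + 0.07² + 0.16² + 0.08² + 0.20² + 0.12² = 0.0049 + 0.0256 + 0.0196 + 0.0049 + 0.0256 + 0.0064 + 0.0400 + 0.0144 = 0.1414
Σp_2ᵢ² = 0.13² + 0.15² + 0.15² + 0.05² + 0.12² + 0.10² + 0.15² + 0.15² = 0.0169 + 0.0225 + 0.0225 + 0.0025 + 0.0144 + 0.0100 + 0.0225 + 0.0225 = 0.1338
O = 0.1328 / √(0.1414 × 0.1338) = 0.1328 / 0.13755 = 0.9655
O = 0.9655 > 0.6 → Yes.

Yes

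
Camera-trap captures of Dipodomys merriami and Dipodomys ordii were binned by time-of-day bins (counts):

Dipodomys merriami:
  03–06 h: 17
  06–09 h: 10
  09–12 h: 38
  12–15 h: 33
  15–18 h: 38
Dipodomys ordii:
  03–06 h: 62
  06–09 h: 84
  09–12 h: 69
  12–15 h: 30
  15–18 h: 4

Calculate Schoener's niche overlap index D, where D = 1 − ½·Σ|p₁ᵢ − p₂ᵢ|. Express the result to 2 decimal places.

Proportions for Dipodomys merriami (n=136): 17/136=0.1250, 10/136=0.0735, 38/136=0.2794, 33/136=0.2426, 38/136=0.2794
Proportions for Dipodomys ordii (n=249): 62/249=0.2490, 84/249=0.3373, 69/249=0.2771, 30/249=0.1205, 4/249=0.0161
Σ|p₁ᵢ − p₂ᵢ| = 0.1240 + 0.2638 + 0.0023 + 0.1221 + 0.2633 = 0.7755
D = 1 − ½ × 0.7755 = 1 − 0.38775 = 0.61225

0.61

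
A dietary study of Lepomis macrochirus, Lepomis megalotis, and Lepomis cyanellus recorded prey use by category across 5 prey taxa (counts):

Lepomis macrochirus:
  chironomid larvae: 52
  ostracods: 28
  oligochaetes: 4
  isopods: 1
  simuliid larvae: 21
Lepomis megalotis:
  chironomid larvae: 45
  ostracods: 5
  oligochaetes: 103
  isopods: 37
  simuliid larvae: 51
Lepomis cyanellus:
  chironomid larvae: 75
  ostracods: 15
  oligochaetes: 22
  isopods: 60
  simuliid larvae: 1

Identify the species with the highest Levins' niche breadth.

Proportions for Lepomis macrochirus (n=106): 52/106=0.4906, 28/106=0.2642, 4/106=0.0377, 1/106=0.0094, 21/106=0.1981
Proportions for Lepomis megalotis (n=241): 45/241=0.1867, 5/241=0.0207, 103/241=0.4274, 37/241=0.1535, 51/241=0.2116
Proportions for Lepomis cyanellus (n=173): 75/173=0.4335, 15/173=0.0867, 22/173=0.1272, 60/173=0.3468, 1/173=0.0058
Σp_macrᵢ² = 0.4906² + 0.2642² + 0.0377² + 0.0094² + 0.1981² = 0.240688 + 0.069802 + 0.001421 + 0.000088 + 0.039244 = 0.351243
B_macr = 1 / 0.351243 = 2.8470
Σp_megaᵢ² = 0.1867² + 0.0207² + 0.4274² + 0.1535² + 0.2116² = 0.034857 + 0.000428 + 0.182671 + 0.023562 + 0.044775 = 0.286293
B_mega = 1 / 0.286293 = 3.4929
Σp_cyanᵢ² = 0.4335² + 0.0867² + 0.1272² + 0.3468² + 0.0058² = 0.187922 + 0.007517 + 0.016180 + 0.120270 + 0.000034 = 0.331923
B_cyan = 1 / 0.331923 = 3.0127
Highest B → broadest niche (most generalist): Lepomis megalotis (B = 3.49).

Lepomis megalotis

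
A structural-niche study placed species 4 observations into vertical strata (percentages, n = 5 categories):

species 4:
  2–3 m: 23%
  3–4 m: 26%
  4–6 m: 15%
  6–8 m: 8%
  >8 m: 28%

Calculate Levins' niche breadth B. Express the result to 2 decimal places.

4.39

Convert percentages to proportions (divide by 100).
Σpᵢ² = 0.23² + 0.26² + 0.15² + 0.08² + 0.28² = 0.0529 + 0.0676 + 0.0225 + 0.0064 + 0.0784 = 0.2278
B = 1 / 0.2278 = 4.3898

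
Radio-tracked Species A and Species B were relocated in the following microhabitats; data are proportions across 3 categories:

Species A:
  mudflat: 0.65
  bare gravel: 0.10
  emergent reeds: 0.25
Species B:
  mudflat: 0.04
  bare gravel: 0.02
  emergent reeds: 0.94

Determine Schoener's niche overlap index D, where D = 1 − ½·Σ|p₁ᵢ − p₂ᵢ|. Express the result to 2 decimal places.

Σ|p₁ᵢ − p₂ᵢ| = 0.61 + 0.08 + 0.69 = 1.38
D = 1 − ½ × 1.38 = 1 − 0.690 = 0.3100

0.31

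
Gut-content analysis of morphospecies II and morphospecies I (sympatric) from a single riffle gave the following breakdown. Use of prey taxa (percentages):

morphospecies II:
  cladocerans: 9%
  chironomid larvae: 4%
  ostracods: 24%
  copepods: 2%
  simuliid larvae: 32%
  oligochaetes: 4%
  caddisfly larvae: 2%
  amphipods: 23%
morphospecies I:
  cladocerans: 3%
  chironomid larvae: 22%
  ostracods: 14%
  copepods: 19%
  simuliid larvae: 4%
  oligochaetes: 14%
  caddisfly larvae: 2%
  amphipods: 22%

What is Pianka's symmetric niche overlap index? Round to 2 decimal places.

Convert percentages to proportions (divide by 100).
Σ p₁ᵢp₂ᵢ = 0.0027 + 0.0088 + 0.0336 + 0.0038 + 0.0128 + 0.0056 + 0.0004 + 0.0506 = 0.1183
Σp_1ᵢ² = 0.09² + 0.04² + 0.24² + 0.02² + 0.32² + 0.04² + 0.02² + 0.23² = 0.0081 + 0.0016 + 0.0576 + 0.0004 + 0.1024 + 0.0016 + 0.0004 + 0.0529 = 0.2250
Σp_2ᵢ² = 0.03² + 0.22² + 0.14² + 0.19² + 0.04² + 0.14² + 0.02² + 0.22² = 0.0009 + 0.0484 + 0.0196 + 0.0361 + 0.0016 + 0.0196 + 0.0004 + 0.0484 = 0.1750
O = 0.1183 / √(0.2250 × 0.1750) = 0.1183 / 0.19843 = 0.5962

0.60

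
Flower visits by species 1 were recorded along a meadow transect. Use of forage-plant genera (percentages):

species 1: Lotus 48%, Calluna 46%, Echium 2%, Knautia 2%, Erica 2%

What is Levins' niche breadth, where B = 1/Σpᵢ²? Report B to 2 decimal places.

2.26

Convert percentages to proportions (divide by 100).
Σpᵢ² = 0.48² + 0.46² + 0.02² + 0.02² + 0.02² = 0.2304 + 0.2116 + 0.0004 + 0.0004 + 0.0004 = 0.4432
B = 1 / 0.4432 = 2.2563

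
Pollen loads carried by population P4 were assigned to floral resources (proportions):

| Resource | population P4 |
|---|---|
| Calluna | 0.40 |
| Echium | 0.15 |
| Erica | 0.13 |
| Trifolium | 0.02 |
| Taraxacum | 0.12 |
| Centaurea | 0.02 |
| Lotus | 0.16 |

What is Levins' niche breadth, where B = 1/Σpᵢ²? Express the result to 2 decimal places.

Σpᵢ² = 0.40² + 0.15² + 0.13² + 0.02² + 0.12² + 0.02² + 0.16² = 0.1600 + 0.0225 + 0.0169 + 0.0004 + 0.0144 + 0.0004 + 0.0256 = 0.2402
B = 1 / 0.2402 = 4.1632

4.16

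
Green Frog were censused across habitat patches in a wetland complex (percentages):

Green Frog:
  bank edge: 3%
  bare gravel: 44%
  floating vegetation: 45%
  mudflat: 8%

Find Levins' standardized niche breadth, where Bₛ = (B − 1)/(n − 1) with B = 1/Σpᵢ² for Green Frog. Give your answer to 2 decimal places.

Convert percentages to proportions (divide by 100).
Σpᵢ² = 0.03² + 0.44² + 0.45² + 0.08² = 0.0009 + 0.1936 + 0.2025 + 0.0064 = 0.4034
B = 1 / 0.4034 = 2.4789
Bₛ = (B − 1)/(n − 1) = (2.4789 − 1)/(4 − 1) = 1.4789/3 = 0.4930

0.49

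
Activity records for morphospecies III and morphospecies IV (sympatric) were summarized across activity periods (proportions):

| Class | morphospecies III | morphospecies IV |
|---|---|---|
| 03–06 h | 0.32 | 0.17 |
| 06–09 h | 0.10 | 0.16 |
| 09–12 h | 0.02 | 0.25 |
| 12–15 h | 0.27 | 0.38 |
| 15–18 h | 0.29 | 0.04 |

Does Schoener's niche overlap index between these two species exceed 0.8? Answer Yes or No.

Σ|p₁ᵢ − p₂ᵢ| = 0.15 + 0.06 + 0.23 + 0.11 + 0.25 = 0.80
D = 1 − ½ × 0.80 = 1 − 0.400 = 0.6000
D = 0.6000 < 0.8 → No.

No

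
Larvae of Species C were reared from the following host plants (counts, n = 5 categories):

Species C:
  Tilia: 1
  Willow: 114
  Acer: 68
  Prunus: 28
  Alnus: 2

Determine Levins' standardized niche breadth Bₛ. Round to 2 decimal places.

0.37

Proportions for Species C (n=213): 1/213=0.0047, 114/213=0.5352, 68/213=0.3192, 28/213=0.1315, 2/213=0.0094
Σpᵢ² = 0.0047² + 0.5352² + 0.3192² + 0.1315² + 0.0094² = 0.000022 + 0.286439 + 0.101889 + 0.017292 + 0.000088 = 0.405730
B = 1 / 0.405730 = 2.4647
Bₛ = (B − 1)/(n − 1) = (2.4647 − 1)/(5 − 1) = 1.4647/4 = 0.3662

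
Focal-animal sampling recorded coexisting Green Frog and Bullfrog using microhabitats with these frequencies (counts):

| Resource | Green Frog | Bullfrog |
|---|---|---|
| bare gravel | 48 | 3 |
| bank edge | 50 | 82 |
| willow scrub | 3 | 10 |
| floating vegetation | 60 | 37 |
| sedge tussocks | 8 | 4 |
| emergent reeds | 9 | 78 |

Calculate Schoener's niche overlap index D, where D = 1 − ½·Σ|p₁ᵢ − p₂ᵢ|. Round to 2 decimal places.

0.55

Proportions for Green Frog (n=178): 48/178=0.2697, 50/178=0.2809, 3/178=0.0169, 60/178=0.3371, 8/178=0.0449, 9/178=0.0506
Proportions for Bullfrog (n=214): 3/214=0.0140, 82/214=0.3832, 10/214=0.0467, 37/214=0.1729, 4/214=0.0187, 78/214=0.3645
Σ|p₁ᵢ − p₂ᵢ| = 0.2557 + 0.1023 + 0.0298 + 0.1642 + 0.0262 + 0.3139 = 0.8921
D = 1 − ½ × 0.8921 = 1 − 0.44605 = 0.55395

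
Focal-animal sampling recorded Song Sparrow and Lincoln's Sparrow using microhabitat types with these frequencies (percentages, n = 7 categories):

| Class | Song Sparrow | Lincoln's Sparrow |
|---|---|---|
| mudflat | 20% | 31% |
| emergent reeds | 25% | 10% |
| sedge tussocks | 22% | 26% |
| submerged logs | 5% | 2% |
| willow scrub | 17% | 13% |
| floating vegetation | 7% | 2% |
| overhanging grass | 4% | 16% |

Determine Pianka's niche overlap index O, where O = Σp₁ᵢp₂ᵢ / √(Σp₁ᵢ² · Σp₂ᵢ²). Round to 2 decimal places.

Convert percentages to proportions (divide by 100).
Σ p₁ᵢp₂ᵢ = 0.0620 + 0.0250 + 0.0572 + 0.0010 + 0.0221 + 0.0014 + 0.0064 = 0.1751
Σp_1ᵢ² = 0.20² + 0.25² + 0.22² + 0.05² + 0.17² + 0.07² + 0.04² = 0.0400 + 0.0625 + 0.0484 + 0.0025 + 0.0289 + 0.0049 + 0.0016 = 0.1888
Σp_2ᵢ² = 0.31² + 0.10² + 0.26² + 0.02² + 0.13² + 0.02² + 0.16² = 0.0961 + 0.0100 + 0.0676 + 0.0004 + 0.0169 + 0.0004 + 0.0256 = 0.2170
O = 0.1751 / √(0.1888 × 0.2170) = 0.1751 / 0.20241 = 0.8651

0.87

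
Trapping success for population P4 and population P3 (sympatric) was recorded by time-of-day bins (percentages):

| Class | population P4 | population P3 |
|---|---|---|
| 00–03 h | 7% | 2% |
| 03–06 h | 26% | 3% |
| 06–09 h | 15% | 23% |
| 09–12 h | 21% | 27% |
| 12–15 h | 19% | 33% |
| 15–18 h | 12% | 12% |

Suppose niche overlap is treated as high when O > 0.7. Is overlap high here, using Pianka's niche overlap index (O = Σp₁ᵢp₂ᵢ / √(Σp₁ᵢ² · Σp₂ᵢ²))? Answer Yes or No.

Yes

Convert percentages to proportions (divide by 100).
Σ p₁ᵢp₂ᵢ = 0.0014 + 0.0078 + 0.0345 + 0.0567 + 0.0627 + 0.0144 = 0.1775
Σp_1ᵢ² = 0.07² + 0.26² + 0.15² + 0.21² + 0.19² + 0.12² = 0.0049 + 0.0676 + 0.0225 + 0.0441 + 0.0361 + 0.0144 = 0.1896
Σp_2ᵢ² = 0.02² + 0.03² + 0.23² + 0.27² + 0.33² + 0.12² = 0.0004 + 0.0009 + 0.0529 + 0.0729 + 0.1089 + 0.0144 = 0.2504
O = 0.1775 / √(0.1896 × 0.2504) = 0.1775 / 0.21789 = 0.8146
O = 0.8146 > 0.7 → Yes.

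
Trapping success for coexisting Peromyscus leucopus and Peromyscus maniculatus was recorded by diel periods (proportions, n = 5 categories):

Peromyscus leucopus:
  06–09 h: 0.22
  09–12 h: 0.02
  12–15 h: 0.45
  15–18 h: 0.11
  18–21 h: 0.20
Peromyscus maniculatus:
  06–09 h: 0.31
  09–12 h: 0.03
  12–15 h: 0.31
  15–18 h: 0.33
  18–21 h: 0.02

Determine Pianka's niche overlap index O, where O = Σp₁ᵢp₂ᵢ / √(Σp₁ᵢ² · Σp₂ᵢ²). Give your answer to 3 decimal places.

0.821

Σ p₁ᵢp₂ᵢ = 0.0682 + 0.0006 + 0.1395 + 0.0363 + 0.0040 = 0.2486
Σp_1ᵢ² = 0.22² + 0.02² + 0.45² + 0.11² + 0.20² = 0.0484 + 0.0004 + 0.2025 + 0.0121 + 0.0400 = 0.3034
Σp_2ᵢ² = 0.31² + 0.03² + 0.31² + 0.33² + 0.02² = 0.0961 + 0.0009 + 0.0961 + 0.1089 + 0.0004 = 0.3024
O = 0.2486 / √(0.3034 × 0.3024) = 0.2486 / 0.302900 = 0.82073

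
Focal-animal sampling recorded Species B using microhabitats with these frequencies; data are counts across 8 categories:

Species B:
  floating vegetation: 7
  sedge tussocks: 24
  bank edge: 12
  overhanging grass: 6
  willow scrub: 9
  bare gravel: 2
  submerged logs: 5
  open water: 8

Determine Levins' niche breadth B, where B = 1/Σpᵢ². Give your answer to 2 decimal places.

5.44

Proportions for Species B (n=73): 7/73=0.0959, 24/73=0.3288, 12/73=0.1644, 6/73=0.0822, 9/73=0.1233, 2/73=0.0274, 5/73=0.0685, 8/73=0.1096
Σpᵢ² = 0.0959² + 0.3288² + 0.1644² + 0.0822² + 0.1233² + 0.0274² + 0.0685² + 0.1096² = 0.009197 + 0.108109 + 0.027027 + 0.006757 + 0.015203 + 0.000751 + 0.004692 + 0.012012 = 0.183748
B = 1 / 0.183748 = 5.4422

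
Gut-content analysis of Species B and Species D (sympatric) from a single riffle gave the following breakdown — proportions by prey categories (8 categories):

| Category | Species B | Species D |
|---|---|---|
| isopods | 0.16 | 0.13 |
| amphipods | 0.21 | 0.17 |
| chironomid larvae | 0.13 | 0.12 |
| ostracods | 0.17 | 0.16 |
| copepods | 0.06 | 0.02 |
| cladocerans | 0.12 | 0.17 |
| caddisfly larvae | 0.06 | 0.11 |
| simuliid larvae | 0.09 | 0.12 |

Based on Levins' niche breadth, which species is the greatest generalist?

Σp_Bᵢ² = 0.16² + 0.21² + 0.13² + 0.17² + 0.06² + 0.12² + 0.06² + 0.09² = 0.0256 + 0.0441 + 0.0169 + 0.0289 + 0.0036 + 0.0144 + 0.0036 + 0.0081 = 0.1452
B_B = 1 / 0.1452 = 6.8871
Σp_Dᵢ² = 0.13² + 0.17² + 0.12² + 0.16² + 0.02² + 0.17² + 0.11² + 0.12² = 0.0169 + 0.0289 + 0.0144 + 0.0256 + 0.0004 + 0.0289 + 0.0121 + 0.0144 = 0.1416
B_D = 1 / 0.1416 = 7.0621
Highest B → broadest niche (most generalist): Species D (B = 7.06).

Species D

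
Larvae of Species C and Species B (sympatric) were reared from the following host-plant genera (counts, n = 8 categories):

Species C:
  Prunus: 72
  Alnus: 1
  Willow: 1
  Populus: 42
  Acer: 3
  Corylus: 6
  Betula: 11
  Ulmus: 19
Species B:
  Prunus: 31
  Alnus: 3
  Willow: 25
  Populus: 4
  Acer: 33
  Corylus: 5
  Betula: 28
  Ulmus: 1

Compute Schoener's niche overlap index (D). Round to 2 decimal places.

Proportions for Species C (n=155): 72/155=0.4645, 1/155=0.0065, 1/155=0.0065, 42/155=0.2710, 3/155=0.0194, 6/155=0.0387, 11/155=0.0710, 19/155=0.1226
Proportions for Species B (n=130): 31/130=0.2385, 3/130=0.0231, 25/130=0.1923, 4/130=0.0308, 33/130=0.2538, 5/130=0.0385, 28/130=0.2154, 1/130=0.0077
Σ|p₁ᵢ − p₂ᵢ| = 0.2260 + 0.0166 + 0.1858 + 0.2402 + 0.2344 + 0.0002 + 0.1444 + 0.1149 = 1.1625
D = 1 − ½ × 1.1625 = 1 − 0.58125 = 0.41875

0.42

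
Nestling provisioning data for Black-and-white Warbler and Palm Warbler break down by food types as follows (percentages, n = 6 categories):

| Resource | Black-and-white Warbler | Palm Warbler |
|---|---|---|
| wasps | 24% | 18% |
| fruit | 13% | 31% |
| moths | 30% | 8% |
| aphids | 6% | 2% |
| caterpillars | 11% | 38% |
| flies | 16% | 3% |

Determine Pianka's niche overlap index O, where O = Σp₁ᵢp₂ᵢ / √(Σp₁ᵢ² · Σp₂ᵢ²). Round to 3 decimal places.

0.646

Convert percentages to proportions (divide by 100).
Σ p₁ᵢp₂ᵢ = 0.0432 + 0.0403 + 0.0240 + 0.0012 + 0.0418 + 0.0048 = 0.1553
Σp_1ᵢ² = 0.24² + 0.13² + 0.30² + 0.06² + 0.11² + 0.16² = 0.0576 + 0.0169 + 0.0900 + 0.0036 + 0.0121 + 0.0256 = 0.2058
Σp_2ᵢ² = 0.18² + 0.31² + 0.08² + 0.02² + 0.38² + 0.03² = 0.0324 + 0.0961 + 0.0064 + 0.0004 + 0.1444 + 0.0009 = 0.2806
O = 0.1553 / √(0.2058 × 0.2806) = 0.1553 / 0.240307 = 0.64626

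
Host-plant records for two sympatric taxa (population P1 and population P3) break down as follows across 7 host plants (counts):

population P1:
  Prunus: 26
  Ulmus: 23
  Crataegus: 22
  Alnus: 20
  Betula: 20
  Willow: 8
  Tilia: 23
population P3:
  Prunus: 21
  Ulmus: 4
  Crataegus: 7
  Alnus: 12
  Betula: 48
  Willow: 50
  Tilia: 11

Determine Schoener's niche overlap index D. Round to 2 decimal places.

0.56

Proportions for population P1 (n=142): 26/142=0.1831, 23/142=0.1620, 22/142=0.1549, 20/142=0.1408, 20/142=0.1408, 8/142=0.0563, 23/142=0.1620
Proportions for population P3 (n=153): 21/153=0.1373, 4/153=0.0261, 7/153=0.0458, 12/153=0.0784, 48/153=0.3137, 50/153=0.3268, 11/153=0.0719
Σ|p₁ᵢ − p₂ᵢ| = 0.0458 + 0.1359 + 0.1091 + 0.0624 + 0.1729 + 0.2705 + 0.0901 = 0.8867
D = 1 − ½ × 0.8867 = 1 − 0.44335 = 0.55665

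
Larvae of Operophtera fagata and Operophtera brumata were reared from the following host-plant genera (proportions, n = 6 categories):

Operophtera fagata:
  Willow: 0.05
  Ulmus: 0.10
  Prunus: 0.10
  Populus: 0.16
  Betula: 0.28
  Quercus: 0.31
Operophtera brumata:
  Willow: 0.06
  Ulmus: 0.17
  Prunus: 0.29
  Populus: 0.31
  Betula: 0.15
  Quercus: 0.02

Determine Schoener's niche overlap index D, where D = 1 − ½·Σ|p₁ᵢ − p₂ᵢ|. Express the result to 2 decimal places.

0.58

Σ|p₁ᵢ − p₂ᵢ| = 0.01 + 0.07 + 0.19 + 0.15 + 0.13 + 0.29 = 0.84
D = 1 − ½ × 0.84 = 1 − 0.420 = 0.5800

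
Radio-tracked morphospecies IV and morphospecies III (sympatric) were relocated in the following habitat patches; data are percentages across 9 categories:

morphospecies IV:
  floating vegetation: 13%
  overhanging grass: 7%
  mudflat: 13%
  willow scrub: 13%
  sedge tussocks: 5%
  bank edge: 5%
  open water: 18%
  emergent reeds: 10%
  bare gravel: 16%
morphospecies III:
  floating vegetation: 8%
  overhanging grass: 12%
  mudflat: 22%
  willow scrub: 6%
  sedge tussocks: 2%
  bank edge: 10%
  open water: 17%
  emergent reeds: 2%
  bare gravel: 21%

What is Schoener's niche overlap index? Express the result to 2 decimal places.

0.76

Convert percentages to proportions (divide by 100).
Σ|p₁ᵢ − p₂ᵢ| = 0.05 + 0.05 + 0.09 + 0.07 + 0.03 + 0.05 + 0.01 + 0.08 + 0.05 = 0.48
D = 1 − ½ × 0.48 = 1 − 0.240 = 0.7600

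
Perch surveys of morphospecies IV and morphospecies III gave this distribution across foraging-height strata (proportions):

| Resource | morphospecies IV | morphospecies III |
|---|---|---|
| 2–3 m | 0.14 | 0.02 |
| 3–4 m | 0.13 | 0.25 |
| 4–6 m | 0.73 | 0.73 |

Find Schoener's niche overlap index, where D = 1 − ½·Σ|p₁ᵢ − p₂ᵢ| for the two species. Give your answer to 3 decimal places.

0.880

Σ|p₁ᵢ − p₂ᵢ| = 0.12 + 0.12 + 0.00 = 0.24
D = 1 − ½ × 0.24 = 1 − 0.120 = 0.88000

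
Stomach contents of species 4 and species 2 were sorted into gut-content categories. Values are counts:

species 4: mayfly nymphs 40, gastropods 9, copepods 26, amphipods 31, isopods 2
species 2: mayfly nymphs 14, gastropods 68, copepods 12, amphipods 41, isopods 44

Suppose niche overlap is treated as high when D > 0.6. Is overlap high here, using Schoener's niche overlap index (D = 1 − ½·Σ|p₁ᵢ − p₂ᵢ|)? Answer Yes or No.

Proportions for species 4 (n=108): 40/108=0.3704, 9/108=0.0833, 26/108=0.2407, 31/108=0.2870, 2/108=0.0185
Proportions for species 2 (n=179): 14/179=0.0782, 68/179=0.3799, 12/179=0.0670, 41/179=0.2291, 44/179=0.2458
Σ|p₁ᵢ − p₂ᵢ| = 0.2922 + 0.2966 + 0.1737 + 0.0579 + 0.2273 = 1.0477
D = 1 − ½ × 1.0477 = 1 − 0.52385 = 0.47615
D = 0.47615 < 0.6 → No.

No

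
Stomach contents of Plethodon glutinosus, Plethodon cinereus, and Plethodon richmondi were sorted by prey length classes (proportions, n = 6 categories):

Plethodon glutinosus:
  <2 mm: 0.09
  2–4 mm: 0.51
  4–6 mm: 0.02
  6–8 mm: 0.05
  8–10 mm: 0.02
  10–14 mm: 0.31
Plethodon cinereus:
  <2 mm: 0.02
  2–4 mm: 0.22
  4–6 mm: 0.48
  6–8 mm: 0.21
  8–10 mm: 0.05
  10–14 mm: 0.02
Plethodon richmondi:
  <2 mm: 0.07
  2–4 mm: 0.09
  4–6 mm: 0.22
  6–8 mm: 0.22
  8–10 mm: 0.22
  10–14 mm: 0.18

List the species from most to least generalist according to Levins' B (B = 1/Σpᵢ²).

Plethodon richmondi > Plethodon cinereus > Plethodon glutinosus

Σp_glutᵢ² = 0.09² + 0.51² + 0.02² + 0.05² + 0.02² + 0.31² = 0.0081 + 0.2601 + 0.0004 + 0.0025 + 0.0004 + 0.0961 = 0.3676
B_glut = 1 / 0.3676 = 2.7203
Σp_cineᵢ² = 0.02² + 0.22² + 0.48² + 0.21² + 0.05² + 0.02² = 0.0004 + 0.0484 + 0.2304 + 0.0441 + 0.0025 + 0.0004 = 0.3262
B_cine = 1 / 0.3262 = 3.0656
Σp_richᵢ² = 0.07² + 0.09² + 0.22² + 0.22² + 0.22² + 0.18² = 0.0049 + 0.0081 + 0.0484 + 0.0484 + 0.0484 + 0.0324 = 0.1906
B_rich = 1 / 0.1906 = 5.2466
Ranking by B (broadest → narrowest): Plethodon richmondi (5.25) > Plethodon cinereus (3.07) > Plethodon glutinosus (2.72)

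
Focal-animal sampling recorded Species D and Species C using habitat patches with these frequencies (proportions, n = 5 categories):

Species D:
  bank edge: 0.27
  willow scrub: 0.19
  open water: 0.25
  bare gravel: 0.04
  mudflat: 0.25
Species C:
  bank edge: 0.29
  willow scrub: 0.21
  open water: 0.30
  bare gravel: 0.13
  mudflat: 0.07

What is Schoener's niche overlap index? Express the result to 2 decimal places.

Σ|p₁ᵢ − p₂ᵢ| = 0.02 + 0.02 + 0.05 + 0.09 + 0.18 = 0.36
D = 1 − ½ × 0.36 = 1 − 0.180 = 0.8200

0.82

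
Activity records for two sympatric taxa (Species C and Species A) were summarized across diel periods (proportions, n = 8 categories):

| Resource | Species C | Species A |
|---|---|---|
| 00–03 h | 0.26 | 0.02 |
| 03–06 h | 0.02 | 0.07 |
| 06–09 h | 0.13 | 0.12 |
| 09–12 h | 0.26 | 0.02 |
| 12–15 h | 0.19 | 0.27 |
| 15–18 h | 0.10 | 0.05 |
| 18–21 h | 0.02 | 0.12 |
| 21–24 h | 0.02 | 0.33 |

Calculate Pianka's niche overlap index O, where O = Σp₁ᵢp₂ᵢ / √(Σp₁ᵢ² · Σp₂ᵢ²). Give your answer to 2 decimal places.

0.44

Σ p₁ᵢp₂ᵢ = 0.0052 + 0.0014 + 0.0156 + 0.0052 + 0.0513 + 0.0050 + 0.0024 + 0.0066 = 0.0927
Σp_1ᵢ² = 0.26² + 0.02² + 0.13² + 0.26² + 0.19² + 0.10² + 0.02² + 0.02² = 0.0676 + 0.0004 + 0.0169 + 0.0676 + 0.0361 + 0.0100 + 0.0004 + 0.0004 = 0.1994
Σp_2ᵢ² = 0.02² + 0.07² + 0.12² + 0.02² + 0.27² + 0.05² + 0.12² + 0.33² = 0.0004 + 0.0049 + 0.0144 + 0.0004 + 0.0729 + 0.0025 + 0.0144 + 0.1089 = 0.2188
O = 0.0927 / √(0.1994 × 0.2188) = 0.0927 / 0.20887 = 0.4438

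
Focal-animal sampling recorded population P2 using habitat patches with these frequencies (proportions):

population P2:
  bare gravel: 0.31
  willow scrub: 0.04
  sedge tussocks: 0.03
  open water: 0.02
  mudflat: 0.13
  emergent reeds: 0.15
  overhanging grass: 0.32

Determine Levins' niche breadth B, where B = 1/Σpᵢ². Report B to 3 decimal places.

4.153

Σpᵢ² = 0.31² + 0.04² + 0.03² + 0.02² + 0.13² + 0.15² + 0.32² = 0.0961 + 0.0016 + 0.0009 + 0.0004 + 0.0169 + 0.0225 + 0.1024 = 0.2408
B = 1 / 0.2408 = 4.15282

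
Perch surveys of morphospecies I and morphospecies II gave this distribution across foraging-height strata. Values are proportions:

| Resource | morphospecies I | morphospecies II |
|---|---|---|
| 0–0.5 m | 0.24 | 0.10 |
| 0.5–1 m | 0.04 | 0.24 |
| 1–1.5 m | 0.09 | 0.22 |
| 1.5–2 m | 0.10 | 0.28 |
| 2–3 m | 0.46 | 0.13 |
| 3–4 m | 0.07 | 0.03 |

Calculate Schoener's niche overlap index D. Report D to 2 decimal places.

Σ|p₁ᵢ − p₂ᵢ| = 0.14 + 0.20 + 0.13 + 0.18 + 0.33 + 0.04 = 1.02
D = 1 − ½ × 1.02 = 1 − 0.510 = 0.4900

0.49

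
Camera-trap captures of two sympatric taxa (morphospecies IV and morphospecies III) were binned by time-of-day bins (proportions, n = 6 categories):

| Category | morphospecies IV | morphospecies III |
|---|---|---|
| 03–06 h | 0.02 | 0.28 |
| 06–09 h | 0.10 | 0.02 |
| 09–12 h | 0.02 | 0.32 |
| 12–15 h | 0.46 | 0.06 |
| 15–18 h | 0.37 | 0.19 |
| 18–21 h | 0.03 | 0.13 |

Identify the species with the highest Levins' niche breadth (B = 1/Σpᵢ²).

morphospecies III

Σp_IVᵢ² = 0.02² + 0.10² + 0.02² + 0.46² + 0.37² + 0.03² = 0.0004 + 0.0100 + 0.0004 + 0.2116 + 0.1369 + 0.0009 = 0.3602
B_IV = 1 / 0.3602 = 2.7762
Σp_IIIᵢ² = 0.28² + 0.02² + 0.32² + 0.06² + 0.19² + 0.13² = 0.0784 + 0.0004 + 0.1024 + 0.0036 + 0.0361 + 0.0169 = 0.2378
B_III = 1 / 0.2378 = 4.2052
Highest B → broadest niche (most generalist): morphospecies III (B = 4.21).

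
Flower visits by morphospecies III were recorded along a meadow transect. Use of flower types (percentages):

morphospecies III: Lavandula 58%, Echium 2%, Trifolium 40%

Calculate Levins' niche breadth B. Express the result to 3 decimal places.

2.013

Convert percentages to proportions (divide by 100).
Σpᵢ² = 0.58² + 0.02² + 0.40² = 0.3364 + 0.0004 + 0.1600 = 0.4968
B = 1 / 0.4968 = 2.01288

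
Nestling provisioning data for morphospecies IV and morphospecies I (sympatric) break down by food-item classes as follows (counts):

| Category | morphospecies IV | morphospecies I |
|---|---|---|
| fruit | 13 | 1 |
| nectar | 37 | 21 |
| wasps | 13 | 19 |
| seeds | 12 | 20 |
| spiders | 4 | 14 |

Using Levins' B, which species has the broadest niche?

Proportions for morphospecies IV (n=79): 13/79=0.1646, 37/79=0.4684, 13/79=0.1646, 12/79=0.1519, 4/79=0.0506
Proportions for morphospecies I (n=75): 1/75=0.0133, 21/75=0.2800, 19/75=0.2533, 20/75=0.2667, 14/75=0.1867
Σp_IVᵢ² = 0.1646² + 0.4684² + 0.1646² + 0.1519² + 0.0506² = 0.027093 + 0.219399 + 0.027093 + 0.023074 + 0.002560 = 0.299219
B_IV = 1 / 0.299219 = 3.3420
Σp_Iᵢ² = 0.0133² + 0.2800² + 0.2533² + 0.2667² + 0.1867² = 0.000177 + 0.078400 + 0.064161 + 0.071129 + 0.034857 = 0.248724
B_I = 1 / 0.248724 = 4.0205
Highest B → broadest niche (most generalist): morphospecies I (B = 4.02).

morphospecies I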